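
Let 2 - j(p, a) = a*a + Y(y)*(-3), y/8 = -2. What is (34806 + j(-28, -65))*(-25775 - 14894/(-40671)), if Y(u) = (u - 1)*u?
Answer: -32914947833269/40671 ≈ -8.0930e+8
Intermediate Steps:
y = -16 (y = 8*(-2) = -16)
Y(u) = u*(-1 + u) (Y(u) = (-1 + u)*u = u*(-1 + u))
j(p, a) = 818 - a**2 (j(p, a) = 2 - (a*a - 16*(-1 - 16)*(-3)) = 2 - (a**2 - 16*(-17)*(-3)) = 2 - (a**2 + 272*(-3)) = 2 - (a**2 - 816) = 2 - (-816 + a**2) = 2 + (816 - a**2) = 818 - a**2)
(34806 + j(-28, -65))*(-25775 - 14894/(-40671)) = (34806 + (818 - 1*(-65)**2))*(-25775 - 14894/(-40671)) = (34806 + (818 - 1*4225))*(-25775 - 14894*(-1/40671)) = (34806 + (818 - 4225))*(-25775 + 14894/40671) = (34806 - 3407)*(-1048280131/40671) = 31399*(-1048280131/40671) = -32914947833269/40671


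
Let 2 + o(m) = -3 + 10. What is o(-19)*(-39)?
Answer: -195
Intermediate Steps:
o(m) = 5 (o(m) = -2 + (-3 + 10) = -2 + 7 = 5)
o(-19)*(-39) = 5*(-39) = -195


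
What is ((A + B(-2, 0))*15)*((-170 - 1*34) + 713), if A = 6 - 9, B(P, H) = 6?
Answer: 22905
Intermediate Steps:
A = -3
((A + B(-2, 0))*15)*((-170 - 1*34) + 713) = ((-3 + 6)*15)*((-170 - 1*34) + 713) = (3*15)*((-170 - 34) + 713) = 45*(-204 + 713) = 45*509 = 22905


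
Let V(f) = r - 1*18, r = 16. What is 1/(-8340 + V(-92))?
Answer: -1/8342 ≈ -0.00011988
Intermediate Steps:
V(f) = -2 (V(f) = 16 - 1*18 = 16 - 18 = -2)
1/(-8340 + V(-92)) = 1/(-8340 - 2) = 1/(-8342) = -1/8342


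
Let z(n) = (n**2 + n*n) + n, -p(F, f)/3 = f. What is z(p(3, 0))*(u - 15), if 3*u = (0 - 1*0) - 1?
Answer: 0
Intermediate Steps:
p(F, f) = -3*f
u = -1/3 (u = ((0 - 1*0) - 1)/3 = ((0 + 0) - 1)/3 = (0 - 1)/3 = (1/3)*(-1) = -1/3 ≈ -0.33333)
z(n) = n + 2*n**2 (z(n) = (n**2 + n**2) + n = 2*n**2 + n = n + 2*n**2)
z(p(3, 0))*(u - 15) = ((-3*0)*(1 + 2*(-3*0)))*(-1/3 - 15) = (0*(1 + 2*0))*(-46/3) = (0*(1 + 0))*(-46/3) = (0*1)*(-46/3) = 0*(-46/3) = 0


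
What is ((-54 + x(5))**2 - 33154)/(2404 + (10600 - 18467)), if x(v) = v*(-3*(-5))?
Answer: 32713/5463 ≈ 5.9881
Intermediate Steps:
x(v) = 15*v (x(v) = v*15 = 15*v)
((-54 + x(5))**2 - 33154)/(2404 + (10600 - 18467)) = ((-54 + 15*5)**2 - 33154)/(2404 + (10600 - 18467)) = ((-54 + 75)**2 - 33154)/(2404 - 7867) = (21**2 - 33154)/(-5463) = (441 - 33154)*(-1/5463) = -32713*(-1/5463) = 32713/5463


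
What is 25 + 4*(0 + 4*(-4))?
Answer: -39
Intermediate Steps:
25 + 4*(0 + 4*(-4)) = 25 + 4*(0 - 16) = 25 + 4*(-16) = 25 - 64 = -39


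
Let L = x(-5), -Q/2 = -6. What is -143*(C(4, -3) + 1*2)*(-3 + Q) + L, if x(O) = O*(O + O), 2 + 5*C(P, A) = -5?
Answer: -3611/5 ≈ -722.20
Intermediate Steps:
Q = 12 (Q = -2*(-6) = 12)
C(P, A) = -7/5 (C(P, A) = -⅖ + (⅕)*(-5) = -⅖ - 1 = -7/5)
x(O) = 2*O² (x(O) = O*(2*O) = 2*O²)
L = 50 (L = 2*(-5)² = 2*25 = 50)
-143*(C(4, -3) + 1*2)*(-3 + Q) + L = -143*(-7/5 + 1*2)*(-3 + 12) + 50 = -143*(-7/5 + 2)*9 + 50 = -429*9/5 + 50 = -143*27/5 + 50 = -3861/5 + 50 = -3611/5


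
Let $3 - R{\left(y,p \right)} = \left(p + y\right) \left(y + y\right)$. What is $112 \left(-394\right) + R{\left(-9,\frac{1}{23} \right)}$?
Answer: $- \frac{1018583}{23} \approx -44286.0$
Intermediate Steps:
$R{\left(y,p \right)} = 3 - 2 y \left(p + y\right)$ ($R{\left(y,p \right)} = 3 - \left(p + y\right) \left(y + y\right) = 3 - \left(p + y\right) 2 y = 3 - 2 y \left(p + y\right)$)
$112 \left(-394\right) + R{\left(-9,\frac{1}{23} \right)} = 112 \left(-394\right) - \left(-3 + 162 + 2 \cdot \frac{1}{23} \left(-9\right)\right) = -44128 - \left(159 - \frac{18}{23}\right) = -44128 + \left(3 - 162 + \frac{18}{23}\right) = -44128 - \frac{3639}{23} = - \frac{1018583}{23}$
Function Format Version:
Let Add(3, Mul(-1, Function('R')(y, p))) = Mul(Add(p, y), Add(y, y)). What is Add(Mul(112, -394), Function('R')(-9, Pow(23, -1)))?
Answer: Rational(-1018583, 23) ≈ -44286.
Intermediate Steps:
Function('R')(y, p) = Add(3, Mul(-2, y, Add(p, y))) (Function('R')(y, p) = Add(3, Mul(-1, Mul(Add(p, y), Add(y, y)))) = Add(3, Mul(-1, Mul(Add(p, y), Mul(2, y)))) = Add(3, Mul(-1, Mul(2, y, Add(p, y)))) = Add(3, Mul(-2, y, Add(p, y))))
Add(Mul(112, -394), Function('R')(-9, Pow(23, -1))) = Add(Mul(112, -394), Add(3, Mul(-2, Pow(-9, 2)), Mul(-2, Pow(23, -1), -9))) = Add(-44128, Add(3, Mul(-2, 81), Mul(-2, Rational(1, 23), -9))) = Add(-44128, Add(3, -162, Rational(18, 23))) = Add(-44128, Rational(-3639, 23)) = Rational(-1018583, 23)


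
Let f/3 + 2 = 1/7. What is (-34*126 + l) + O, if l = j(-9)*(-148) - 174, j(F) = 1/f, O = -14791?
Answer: -749675/39 ≈ -19222.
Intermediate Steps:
f = -39/7 (f = -6 + 3/7 = -39/7 ≈ -5.5714)
j(F) = -7/39 (j(F) = 1/(-39/7) = -7/39)
l = -5750/39 (l = -7/39*(-148) - 174 = 1036/39 - 174 = -5750/39 ≈ -147.44)
(-34*126 + l) + O = (-34*126 - 5750/39) - 14791 = (-4284 - 5750/39) - 14791 = -172826/39 - 14791 = -749675/39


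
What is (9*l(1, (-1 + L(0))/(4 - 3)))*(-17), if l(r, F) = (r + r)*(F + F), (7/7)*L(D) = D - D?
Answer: 612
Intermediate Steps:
L(D) = 0 (L(D) = D - D = 0)
l(r, F) = 4*F*r (l(r, F) = (2*r)*(2*F) = 4*F*r)
(9*l(1, (-1 + L(0))/(4 - 3)))*(-17) = (9*(4*((-1 + 0)/(4 - 3))*1))*(-17) = (9*(4*(-1/1)*1))*(-17) = (9*(4*(-1*1)*1))*(-17) = (9*(4*(-1)*1))*(-17) = (9*(-4))*(-17) = -36*(-17) = 612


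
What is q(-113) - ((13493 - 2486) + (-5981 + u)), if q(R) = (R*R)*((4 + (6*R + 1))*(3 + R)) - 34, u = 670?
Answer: 945283340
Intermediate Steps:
q(R) = -34 + R**2*(3 + R)*(5 + 6*R) (q(R) = R**2*((4 + (1 + 6*R))*(3 + R)) - 34 = R**2*((5 + 6*R)*(3 + R)) - 34 = R**2*((3 + R)*(5 + 6*R)) - 34 = R**2*(3 + R)*(5 + 6*R) - 34 = -34 + R**2*(3 + R)*(5 + 6*R))
q(-113) - ((13493 - 2486) + (-5981 + u)) = (-34 + 6*(-113)**4 + 15*(-113)**2 + 23*(-113)**3) - ((13493 - 2486) + (-5981 + 670)) = (-34 + 6*163047361 + 15*12769 + 23*(-1442897)) - (11007 - 5311) = (-34 + 978284166 + 191535 - 33186631) - 1*5696 = 945289036 - 5696 = 945283340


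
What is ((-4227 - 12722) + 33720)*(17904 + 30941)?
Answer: 819179495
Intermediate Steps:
((-4227 - 12722) + 33720)*(17904 + 30941) = (-16949 + 33720)*48845 = 16771*48845 = 819179495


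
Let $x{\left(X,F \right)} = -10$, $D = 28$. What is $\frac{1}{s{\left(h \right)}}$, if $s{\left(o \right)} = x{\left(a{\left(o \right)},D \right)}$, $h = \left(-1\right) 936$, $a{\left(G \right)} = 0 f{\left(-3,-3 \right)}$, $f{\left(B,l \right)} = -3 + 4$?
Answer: $- \frac{1}{10} \approx -0.1$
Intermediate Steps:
$f{\left(B,l \right)} = 1$
$a{\left(G \right)} = 0$ ($a{\left(G \right)} = 0 \cdot 1 = 0$)
$h = -936$
$s{\left(o \right)} = -10$
$\frac{1}{s{\left(h \right)}} = \frac{1}{-10} = - \frac{1}{10}$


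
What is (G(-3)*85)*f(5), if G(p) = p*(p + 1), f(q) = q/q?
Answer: 510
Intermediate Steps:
f(q) = 1
G(p) = p*(1 + p)
(G(-3)*85)*f(5) = (-3*(1 - 3)*85)*1 = (-3*(-2)*85)*1 = (6*85)*1 = 510*1 = 510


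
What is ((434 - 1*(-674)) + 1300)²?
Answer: 5798464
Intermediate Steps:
((434 - 1*(-674)) + 1300)² = ((434 + 674) + 1300)² = (1108 + 1300)² = 2408² = 5798464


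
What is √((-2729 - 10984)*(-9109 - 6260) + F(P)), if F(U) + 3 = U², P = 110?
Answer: √210767194 ≈ 14518.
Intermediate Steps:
F(U) = -3 + U²
√((-2729 - 10984)*(-9109 - 6260) + F(P)) = √((-2729 - 10984)*(-9109 - 6260) + (-3 + 110²)) = √(-13713*(-15369) + (-3 + 12100)) = √(210755097 + 12097) = √210767194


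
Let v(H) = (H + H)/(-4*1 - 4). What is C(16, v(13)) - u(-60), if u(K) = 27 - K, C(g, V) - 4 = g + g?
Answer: -51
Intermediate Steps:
v(H) = -H/4 (v(H) = (2*H)/(-4 - 4) = (2*H)/(-8) = (2*H)*(-⅛) = -H/4)
C(g, V) = 4 + 2*g (C(g, V) = 4 + (g + g) = 4 + 2*g)
C(16, v(13)) - u(-60) = (4 + 2*16) - (27 - 1*(-60)) = (4 + 32) - (27 + 60) = 36 - 1*87 = 36 - 87 = -51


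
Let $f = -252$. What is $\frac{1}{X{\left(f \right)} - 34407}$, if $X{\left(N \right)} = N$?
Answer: $- \frac{1}{34659} \approx -2.8853 \cdot 10^{-5}$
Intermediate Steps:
$\frac{1}{X{\left(f \right)} - 34407} = \frac{1}{-252 - 34407} = \frac{1}{-34659} = - \frac{1}{34659}$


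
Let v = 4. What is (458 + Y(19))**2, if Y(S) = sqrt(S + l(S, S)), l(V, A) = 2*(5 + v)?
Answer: (458 + sqrt(37))**2 ≈ 2.1537e+5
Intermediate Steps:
l(V, A) = 18 (l(V, A) = 2*(5 + 4) = 2*9 = 18)
Y(S) = sqrt(18 + S) (Y(S) = sqrt(S + 18) = sqrt(18 + S))
(458 + Y(19))**2 = (458 + sqrt(18 + 19))**2 = (458 + sqrt(37))**2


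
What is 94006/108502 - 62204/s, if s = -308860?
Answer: 4472993946/4188990965 ≈ 1.0678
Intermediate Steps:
94006/108502 - 62204/s = 94006/108502 - 62204/(-308860) = 94006*(1/108502) - 62204*(-1/308860) = 47003/54251 + 15551/77215 = 4472993946/4188990965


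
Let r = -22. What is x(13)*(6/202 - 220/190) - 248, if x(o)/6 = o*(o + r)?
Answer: 1043918/1919 ≈ 543.99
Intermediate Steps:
x(o) = 6*o*(-22 + o) (x(o) = 6*(o*(o - 22)) = 6*(o*(-22 + o)) = 6*o*(-22 + o))
x(13)*(6/202 - 220/190) - 248 = (6*13*(-22 + 13))*(6/202 - 220/190) - 248 = (6*13*(-9))*(6*(1/202) - 220*1/190) - 248 = -702*(3/101 - 22/19) - 248 = -702*(-2165/1919) - 248 = 1519830/1919 - 248 = 1043918/1919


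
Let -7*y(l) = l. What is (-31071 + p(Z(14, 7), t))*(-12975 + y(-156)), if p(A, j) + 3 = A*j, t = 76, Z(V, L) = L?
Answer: 2769212598/7 ≈ 3.9560e+8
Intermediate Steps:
y(l) = -l/7
p(A, j) = -3 + A*j
(-31071 + p(Z(14, 7), t))*(-12975 + y(-156)) = (-31071 + (-3 + 7*76))*(-12975 - 1/7*(-156)) = (-31071 + (-3 + 532))*(-12975 + 156/7) = (-31071 + 529)*(-90669/7) = -30542*(-90669/7) = 2769212598/7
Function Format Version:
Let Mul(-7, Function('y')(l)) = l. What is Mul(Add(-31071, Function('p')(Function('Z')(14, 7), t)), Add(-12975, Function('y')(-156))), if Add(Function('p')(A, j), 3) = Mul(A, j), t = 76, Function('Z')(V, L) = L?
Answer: Rational(2769212598, 7) ≈ 3.9560e+8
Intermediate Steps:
Function('y')(l) = Mul(Rational(-1, 7), l)
Function('p')(A, j) = Add(-3, Mul(A, j))
Mul(Add(-31071, Function('p')(Function('Z')(14, 7), t)), Add(-12975, Function('y')(-156))) = Mul(Add(-31071, Add(-3, Mul(7, 76))), Add(-12975, Mul(Rational(-1, 7), -156))) = Mul(Add(-31071, Add(-3, 532)), Add(-12975, Rational(156, 7))) = Mul(Add(-31071, 529), Rational(-90669, 7)) = Mul(-30542, Rational(-90669, 7)) = Rational(2769212598, 7)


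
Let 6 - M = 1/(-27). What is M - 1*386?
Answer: -10259/27 ≈ -379.96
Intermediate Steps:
M = 163/27 (M = 6 - 1/(-27) = 6 - 1*(-1/27) = 6 + 1/27 = 163/27 ≈ 6.0370)
M - 1*386 = 163/27 - 1*386 = 163/27 - 386 = -10259/27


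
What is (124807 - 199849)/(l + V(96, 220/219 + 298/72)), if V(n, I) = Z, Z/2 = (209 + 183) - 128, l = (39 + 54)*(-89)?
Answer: 8338/861 ≈ 9.6841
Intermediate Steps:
l = -8277 (l = 93*(-89) = -8277)
Z = 528 (Z = 2*((209 + 183) - 128) = 2*(392 - 128) = 2*264 = 528)
V(n, I) = 528
(124807 - 199849)/(l + V(96, 220/219 + 298/72)) = (124807 - 199849)/(-8277 + 528) = -75042/(-7749) = -75042*(-1/7749) = 8338/861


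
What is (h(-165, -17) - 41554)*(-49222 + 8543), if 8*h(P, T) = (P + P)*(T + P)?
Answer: 2769955147/2 ≈ 1.3850e+9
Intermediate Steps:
h(P, T) = P*(P + T)/4 (h(P, T) = ((P + P)*(T + P))/8 = ((2*P)*(P + T))/8 = (2*P*(P + T))/8 = P*(P + T)/4)
(h(-165, -17) - 41554)*(-49222 + 8543) = ((¼)*(-165)*(-165 - 17) - 41554)*(-49222 + 8543) = ((¼)*(-165)*(-182) - 41554)*(-40679) = (15015/2 - 41554)*(-40679) = -68093/2*(-40679) = 2769955147/2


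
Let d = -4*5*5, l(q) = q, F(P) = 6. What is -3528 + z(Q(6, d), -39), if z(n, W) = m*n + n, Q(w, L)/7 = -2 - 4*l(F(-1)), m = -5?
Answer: -2800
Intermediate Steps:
d = -100 (d = -20*5 = -100)
Q(w, L) = -182 (Q(w, L) = 7*(-2 - 4*6) = 7*(-2 - 24) = 7*(-26) = -182)
z(n, W) = -4*n (z(n, W) = -5*n + n = -4*n)
-3528 + z(Q(6, d), -39) = -3528 - 4*(-182) = -3528 + 728 = -2800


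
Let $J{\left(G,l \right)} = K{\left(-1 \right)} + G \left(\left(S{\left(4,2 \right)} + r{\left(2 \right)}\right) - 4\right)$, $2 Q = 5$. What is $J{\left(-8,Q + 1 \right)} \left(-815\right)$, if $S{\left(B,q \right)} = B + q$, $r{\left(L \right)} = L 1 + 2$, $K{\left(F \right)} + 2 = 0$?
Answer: $40750$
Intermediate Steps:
$Q = \frac{5}{2}$ ($Q = \frac{1}{2} \cdot 5 = \frac{5}{2} \approx 2.5$)
$K{\left(F \right)} = -2$ ($K{\left(F \right)} = -2 + 0 = -2$)
$r{\left(L \right)} = 2 + L$ ($r{\left(L \right)} = L + 2 = 2 + L$)
$J{\left(G,l \right)} = -2 + 6 G$ ($J{\left(G,l \right)} = -2 + G \left(\left(\left(4 + 2\right) + \left(2 + 2\right)\right) - 4\right) = -2 + G \left(\left(6 + 4\right) - 4\right) = -2 + G \left(10 - 4\right) = -2 + G 6 = -2 + 6 G$)
$J{\left(-8,Q + 1 \right)} \left(-815\right) = \left(-2 + 6 \left(-8\right)\right) \left(-815\right) = \left(-2 - 48\right) \left(-815\right) = \left(-50\right) \left(-815\right) = 40750$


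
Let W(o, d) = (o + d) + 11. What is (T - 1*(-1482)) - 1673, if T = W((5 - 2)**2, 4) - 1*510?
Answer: -677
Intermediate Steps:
W(o, d) = 11 + d + o (W(o, d) = (d + o) + 11 = 11 + d + o)
T = -486 (T = (11 + 4 + (5 - 2)**2) - 1*510 = (11 + 4 + 3**2) - 510 = (11 + 4 + 9) - 510 = 24 - 510 = -486)
(T - 1*(-1482)) - 1673 = (-486 - 1*(-1482)) - 1673 = (-486 + 1482) - 1673 = 996 - 1673 = -677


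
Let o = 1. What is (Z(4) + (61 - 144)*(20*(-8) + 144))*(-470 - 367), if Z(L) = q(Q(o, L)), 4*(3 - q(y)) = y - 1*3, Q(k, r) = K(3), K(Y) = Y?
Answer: -1114047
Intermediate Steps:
Q(k, r) = 3
q(y) = 15/4 - y/4 (q(y) = 3 - (y - 1*3)/4 = 3 - (y - 3)/4 = 3 - (-3 + y)/4 = 3 + (¾ - y/4) = 15/4 - y/4)
Z(L) = 3 (Z(L) = 15/4 - ¼*3 = 15/4 - ¾ = 3)
(Z(4) + (61 - 144)*(20*(-8) + 144))*(-470 - 367) = (3 + (61 - 144)*(20*(-8) + 144))*(-470 - 367) = (3 - 83*(-160 + 144))*(-837) = (3 - 83*(-16))*(-837) = (3 + 1328)*(-837) = 1331*(-837) = -1114047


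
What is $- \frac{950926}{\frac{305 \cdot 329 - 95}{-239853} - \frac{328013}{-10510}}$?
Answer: $- \frac{2397146590257780}{77621274589} \approx -30883.0$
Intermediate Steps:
$- \frac{950926}{\frac{305 \cdot 329 - 95}{-239853} - \frac{328013}{-10510}} = - \frac{950926}{\left(100345 - 95\right) \left(- \frac{1}{239853}\right) - - \frac{328013}{10510}} = - \frac{950926}{100250 \left(- \frac{1}{239853}\right) + \frac{328013}{10510}} = - \frac{950926}{- \frac{100250}{239853} + \frac{328013}{10510}} = - \frac{950926}{\frac{77621274589}{2520855030}} = \left(-950926\right) \frac{2520855030}{77621274589} = - \frac{2397146590257780}{77621274589}$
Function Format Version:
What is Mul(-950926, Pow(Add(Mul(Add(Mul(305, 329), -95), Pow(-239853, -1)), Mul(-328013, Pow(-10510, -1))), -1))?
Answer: Rational(-2397146590257780, 77621274589) ≈ -30883.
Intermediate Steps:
Mul(-950926, Pow(Add(Mul(Add(Mul(305, 329), -95), Pow(-239853, -1)), Mul(-328013, Pow(-10510, -1))), -1)) = Mul(-950926, Pow(Add(Mul(Add(100345, -95), Rational(-1, 239853)), Mul(-328013, Rational(-1, 10510))), -1)) = Mul(-950926, Pow(Add(Mul(100250, Rational(-1, 239853)), Rational(328013, 10510)), -1)) = Mul(-950926, Pow(Add(Rational(-100250, 239853), Rational(328013, 10510)), -1)) = Mul(-950926, Pow(Rational(77621274589, 2520855030), -1)) = Mul(-950926, Rational(2520855030, 77621274589)) = Rational(-2397146590257780, 77621274589)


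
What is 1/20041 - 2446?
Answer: -49020285/20041 ≈ -2446.0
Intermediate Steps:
1/20041 - 2446 = -49020285/20041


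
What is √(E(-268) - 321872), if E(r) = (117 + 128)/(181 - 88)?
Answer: I*√2783848143/93 ≈ 567.33*I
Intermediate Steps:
E(r) = 245/93
√(E(-268) - 321872) = √(245/93 - 321872) = √(-29933851/93) = I*√2783848143/93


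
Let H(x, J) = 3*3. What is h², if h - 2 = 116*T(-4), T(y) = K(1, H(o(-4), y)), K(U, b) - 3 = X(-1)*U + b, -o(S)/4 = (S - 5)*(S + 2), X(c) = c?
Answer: 1633284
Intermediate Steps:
o(S) = -4*(-5 + S)*(2 + S) (o(S) = -4*(S - 5)*(S + 2) = -4*(-5 + S)*(2 + S))
H(x, J) = 9
K(U, b) = 3 + b - U (K(U, b) = 3 + (-U + b) = 3 + (b - U) = 3 + b - U)
T(y) = 11 (T(y) = 3 + 9 - 1*1 = 3 + 9 - 1 = 11)
h = 1278 (h = 2 + 116*11 = 2 + 1276 = 1278)
h² = 1278² = 1633284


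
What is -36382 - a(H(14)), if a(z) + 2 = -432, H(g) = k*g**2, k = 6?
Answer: -35948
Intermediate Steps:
H(g) = 6*g**2
a(z) = -434 (a(z) = -2 - 432 = -434)
-36382 - a(H(14)) = -36382 - 1*(-434) = -36382 + 434 = -35948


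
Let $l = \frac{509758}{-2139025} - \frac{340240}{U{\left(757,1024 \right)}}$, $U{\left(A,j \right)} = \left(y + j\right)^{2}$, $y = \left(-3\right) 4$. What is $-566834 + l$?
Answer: $- \frac{77609204562738097}{136916851225} \approx -5.6684 \cdot 10^{5}$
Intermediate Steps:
$y = -12$
$U{\left(A,j \right)} = \left(-12 + j\right)^{2}$
$l = - \frac{78115466447}{136916851225}$ ($l = \frac{509758}{-2139025} - \frac{340240}{\left(-12 + 1024\right)^{2}} = 509758 \left(- \frac{1}{2139025}\right) - \frac{340240}{1012^{2}} = - \frac{509758}{2139025} - \frac{340240}{1024144} = - \frac{509758}{2139025} - \frac{21265}{64009} = - \frac{78115466447}{136916851225} \approx -0.57053$)
$-566834 + l = -566834 - \frac{78115466447}{136916851225} = - \frac{77609204562738097}{136916851225}$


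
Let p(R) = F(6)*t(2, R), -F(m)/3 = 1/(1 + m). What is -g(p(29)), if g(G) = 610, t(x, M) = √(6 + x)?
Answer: -610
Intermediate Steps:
F(m) = -3/(1 + m)
p(R) = -6*√2/7 (p(R) = (-3/(1 + 6))*√(6 + 2) = (-3/7)*√8 = (-3*⅐)*(2*√2) = -6*√2/7)
-g(p(29)) = -1*610 = -610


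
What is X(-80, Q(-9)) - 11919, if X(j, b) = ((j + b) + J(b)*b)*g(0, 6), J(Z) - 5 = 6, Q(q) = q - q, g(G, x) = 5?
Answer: -12319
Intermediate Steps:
Q(q) = 0
J(Z) = 11 (J(Z) = 5 + 6 = 11)
X(j, b) = 5*j + 60*b (X(j, b) = ((j + b) + 11*b)*5 = ((b + j) + 11*b)*5 = (j + 12*b)*5 = 5*j + 60*b)
X(-80, Q(-9)) - 11919 = (5*(-80) + 60*0) - 11919 = (-400 + 0) - 11919 = -400 - 11919 = -12319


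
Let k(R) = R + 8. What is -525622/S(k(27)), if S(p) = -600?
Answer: 262811/300 ≈ 876.04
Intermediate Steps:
k(R) = 8 + R
-525622/S(k(27)) = -525622/(-600) = -525622*(-1/600) = 262811/300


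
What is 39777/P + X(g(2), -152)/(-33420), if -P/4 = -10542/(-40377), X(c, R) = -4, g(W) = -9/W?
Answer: -4472921448209/117437880 ≈ -38088.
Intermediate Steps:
P = -14056/13459 (P = -(-42168)/(-40377) = -(-42168)*(-1)/40377 = -4*3514/13459 = -14056/13459 ≈ -1.0444)
39777/P + X(g(2), -152)/(-33420) = 39777/(-14056/13459) - 4/(-33420) = 39777*(-13459/14056) - 4*(-1/33420) = -535358643/14056 + 1/8355 = -4472921448209/117437880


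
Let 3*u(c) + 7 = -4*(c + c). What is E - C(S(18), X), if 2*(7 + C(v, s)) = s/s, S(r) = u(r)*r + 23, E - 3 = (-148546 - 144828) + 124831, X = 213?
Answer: -337067/2 ≈ -1.6853e+5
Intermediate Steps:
u(c) = -7/3 - 8*c/3 (u(c) = -7/3 + (-4*(c + c))/3 = -7/3 + (-8*c)/3 = -7/3 - 8*c/3)
E = -168540 (E = 3 + ((-148546 - 144828) + 124831) = 3 + (-293374 + 124831) = 3 - 168543 = -168540)
S(r) = 23 + r*(-7/3 - 8*r/3) (S(r) = (-7/3 - 8*r/3)*r + 23 = r*(-7/3 - 8*r/3) + 23 = 23 + r*(-7/3 - 8*r/3))
C(v, s) = -13/2 (C(v, s) = -7 + (s/s)/2 = -7 + (½)*1 = -7 + ½ = -13/2)
E - C(S(18), X) = -168540 - 1*(-13/2) = -168540 + 13/2 = -337067/2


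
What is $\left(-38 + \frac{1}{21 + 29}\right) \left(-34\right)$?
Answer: $\frac{32283}{25} \approx 1291.3$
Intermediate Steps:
$\left(-38 + \frac{1}{21 + 29}\right) \left(-34\right) = \left(-38 + \frac{1}{50}\right) \left(-34\right) = \left(- \frac{1899}{50}\right) \left(-34\right) = \frac{32283}{25}$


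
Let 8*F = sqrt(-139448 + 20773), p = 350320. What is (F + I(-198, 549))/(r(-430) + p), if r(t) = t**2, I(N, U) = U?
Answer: 549/535220 + I*sqrt(4747)/856352 ≈ 0.0010257 + 8.0456e-5*I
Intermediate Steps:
F = 5*I*sqrt(4747)/8 (F = sqrt(-139448 + 20773)/8 = sqrt(-118675)/8 = (5*I*sqrt(4747))/8 = 5*I*sqrt(4747)/8 ≈ 43.062*I)
(F + I(-198, 549))/(r(-430) + p) = (5*I*sqrt(4747)/8 + 549)/((-430)**2 + 350320) = (549 + 5*I*sqrt(4747)/8)/(184900 + 350320) = (549 + 5*I*sqrt(4747)/8)/535220 = (549 + 5*I*sqrt(4747)/8)*(1/535220) = 549/535220 + I*sqrt(4747)/856352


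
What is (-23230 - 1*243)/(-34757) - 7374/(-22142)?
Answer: 388018642/384794747 ≈ 1.0084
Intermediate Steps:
(-23230 - 1*243)/(-34757) - 7374/(-22142) = (-23230 - 243)*(-1/34757) - 7374*(-1/22142) = -23473*(-1/34757) + 3687/11071 = 23473/34757 + 3687/11071 = 388018642/384794747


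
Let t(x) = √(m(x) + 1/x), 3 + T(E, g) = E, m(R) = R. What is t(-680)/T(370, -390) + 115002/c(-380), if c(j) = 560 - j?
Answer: 57501/470 + I*√78608170/124780 ≈ 122.34 + 0.071054*I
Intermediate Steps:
T(E, g) = -3 + E
t(x) = √(x + 1/x)
t(-680)/T(370, -390) + 115002/c(-380) = √(-680 + 1/(-680))/(-3 + 370) + 115002/(560 - 1*(-380)) = √(-680 - 1/680)/367 + 115002/(560 + 380) = √(-462401/680)*(1/367) + 115002/940 = (I*√78608170/340)*(1/367) + 115002*(1/940) = I*√78608170/124780 + 57501/470 = 57501/470 + I*√78608170/124780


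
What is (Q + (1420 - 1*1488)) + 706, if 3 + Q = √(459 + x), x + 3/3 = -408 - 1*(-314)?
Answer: 635 + 2*√91 ≈ 654.08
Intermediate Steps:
x = -95 (x = -1 + (-408 - 1*(-314)) = -1 + (-408 + 314) = -1 - 94 = -95)
Q = -3 + 2*√91 (Q = -3 + √(459 - 95) = -3 + √364 = -3 + 2*√91 ≈ 16.079)
(Q + (1420 - 1*1488)) + 706 = ((-3 + 2*√91) + (1420 - 1*1488)) + 706 = ((-3 + 2*√91) + (1420 - 1488)) + 706 = ((-3 + 2*√91) - 68) + 706 = (-71 + 2*√91) + 706 = 635 + 2*√91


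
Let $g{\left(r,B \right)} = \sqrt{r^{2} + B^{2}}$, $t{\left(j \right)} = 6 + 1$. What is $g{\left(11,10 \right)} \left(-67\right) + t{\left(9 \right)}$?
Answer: $7 - 67 \sqrt{221} \approx -989.03$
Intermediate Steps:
$t{\left(j \right)} = 7$
$g{\left(r,B \right)} = \sqrt{B^{2} + r^{2}}$
$g{\left(11,10 \right)} \left(-67\right) + t{\left(9 \right)} = \sqrt{10^{2} + 11^{2}} \left(-67\right) + 7 = \sqrt{100 + 121} \left(-67\right) + 7 = \sqrt{221} \left(-67\right) + 7 = - 67 \sqrt{221} + 7 = 7 - 67 \sqrt{221}$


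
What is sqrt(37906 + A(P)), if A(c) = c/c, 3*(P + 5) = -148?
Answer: sqrt(37907) ≈ 194.70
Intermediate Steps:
P = -163/3 (P = -5 + (1/3)*(-148) = -5 - 148/3 = -163/3 ≈ -54.333)
A(c) = 1
sqrt(37906 + A(P)) = sqrt(37906 + 1) = sqrt(37907)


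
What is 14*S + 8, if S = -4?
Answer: -48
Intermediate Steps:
14*S + 8 = 14*(-4) + 8 = -56 + 8 = -48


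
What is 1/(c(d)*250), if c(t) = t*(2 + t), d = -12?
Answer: 1/30000 ≈ 3.3333e-5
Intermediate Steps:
1/(c(d)*250) = 1/(-12*(2 - 12)*250) = 1/(-12*(-10)*250) = 1/(120*250) = 1/30000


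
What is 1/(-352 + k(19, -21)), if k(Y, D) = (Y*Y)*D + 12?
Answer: -1/7921 ≈ -0.00012625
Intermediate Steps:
k(Y, D) = 12 + D*Y² (k(Y, D) = Y²*D + 12 = D*Y² + 12 = 12 + D*Y²)
1/(-352 + k(19, -21)) = 1/(-352 + (12 - 21*19²)) = 1/(-352 + (12 - 21*361)) = 1/(-352 + (12 - 7581)) = 1/(-352 - 7569) = 1/(-7921) = -1/7921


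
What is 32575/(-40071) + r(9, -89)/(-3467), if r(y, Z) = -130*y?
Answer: -66054455/138926157 ≈ -0.47546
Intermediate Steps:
32575/(-40071) + r(9, -89)/(-3467) = 32575/(-40071) - 130*9/(-3467) = 32575*(-1/40071) - 1170*(-1/3467) = -32575/40071 + 1170/3467 = -66054455/138926157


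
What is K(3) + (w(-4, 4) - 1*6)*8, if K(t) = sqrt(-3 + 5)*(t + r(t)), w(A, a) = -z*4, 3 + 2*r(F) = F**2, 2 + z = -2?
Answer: 80 + 6*sqrt(2) ≈ 88.485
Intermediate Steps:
z = -4 (z = -2 - 2 = -4)
r(F) = -3/2 + F**2/2
w(A, a) = 16 (w(A, a) = -1*(-4)*4 = 4*4 = 16)
K(t) = sqrt(2)*(-3/2 + t + t**2/2) (K(t) = sqrt(-3 + 5)*(t + (-3/2 + t**2/2)) = sqrt(2)*(-3/2 + t + t**2/2))
K(3) + (w(-4, 4) - 1*6)*8 = sqrt(2)*(-3 + 3**2 + 2*3)/2 + (16 - 1*6)*8 = sqrt(2)*(-3 + 9 + 6)/2 + (16 - 6)*8 = (1/2)*sqrt(2)*12 + 10*8 = 6*sqrt(2) + 80 = 80 + 6*sqrt(2)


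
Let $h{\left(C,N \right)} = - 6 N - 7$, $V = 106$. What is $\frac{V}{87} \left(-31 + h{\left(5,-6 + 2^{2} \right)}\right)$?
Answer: $- \frac{2756}{87} \approx -31.678$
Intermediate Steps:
$h{\left(C,N \right)} = -7 - 6 N$
$\frac{V}{87} \left(-31 + h{\left(5,-6 + 2^{2} \right)}\right) = \frac{106}{87} \left(-31 - \left(7 + 6 \left(-6 + 2^{2}\right)\right)\right) = 106 \cdot \frac{1}{87} \left(-31 - \left(7 + 6 \left(-6 + 4\right)\right)\right) = \frac{106 \left(-31 - -5\right)}{87} = \frac{106 \left(-31 + \left(-7 + 12\right)\right)}{87} = \frac{106 \left(-31 + 5\right)}{87} = \frac{106}{87} \left(-26\right) = - \frac{2756}{87}$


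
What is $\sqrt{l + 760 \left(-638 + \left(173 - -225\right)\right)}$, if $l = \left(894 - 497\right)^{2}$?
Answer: $i \sqrt{24791} \approx 157.45 i$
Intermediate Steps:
$l = 157609$ ($l = 397^{2} = 157609$)
$\sqrt{l + 760 \left(-638 + \left(173 - -225\right)\right)} = \sqrt{157609 + 760 \left(-638 + \left(173 - -225\right)\right)} = \sqrt{157609 + 760 \left(-638 + \left(173 + 225\right)\right)} = \sqrt{157609 + 760 \left(-638 + 398\right)} = \sqrt{157609 + 760 \left(-240\right)} = \sqrt{157609 - 182400} = \sqrt{-24791} = i \sqrt{24791}$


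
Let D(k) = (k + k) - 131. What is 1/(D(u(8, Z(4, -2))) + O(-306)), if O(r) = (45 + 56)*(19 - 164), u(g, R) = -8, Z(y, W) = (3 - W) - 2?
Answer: -1/14792 ≈ -6.7604e-5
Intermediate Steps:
Z(y, W) = 1 - W
D(k) = -131 + 2*k (D(k) = 2*k - 131 = -131 + 2*k)
O(r) = -14645 (O(r) = 101*(-145) = -14645)
1/(D(u(8, Z(4, -2))) + O(-306)) = 1/((-131 + 2*(-8)) - 14645) = 1/((-131 - 16) - 14645) = 1/(-147 - 14645) = 1/(-14792) = -1/14792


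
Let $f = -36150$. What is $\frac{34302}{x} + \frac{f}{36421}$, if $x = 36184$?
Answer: $- \frac{29369229}{658928732} \approx -0.044571$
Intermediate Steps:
$\frac{34302}{x} + \frac{f}{36421} = \frac{34302}{36184} - \frac{36150}{36421} = 34302 \cdot \frac{1}{36184} - \frac{36150}{36421} = \frac{17151}{18092} - \frac{36150}{36421} = - \frac{29369229}{658928732}$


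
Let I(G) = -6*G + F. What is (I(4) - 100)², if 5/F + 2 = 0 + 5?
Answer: 134689/9 ≈ 14965.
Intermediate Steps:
F = 5/3 (F = 5/(-2 + (0 + 5)) = 5/(-2 + 5) = 5/3 ≈ 1.6667)
I(G) = 5/3 - 6*G (I(G) = -6*G + 5/3 = 5/3 - 6*G)
(I(4) - 100)² = ((5/3 - 6*4) - 100)² = ((5/3 - 24) - 100)² = (-67/3 - 100)² = (-367/3)² = 134689/9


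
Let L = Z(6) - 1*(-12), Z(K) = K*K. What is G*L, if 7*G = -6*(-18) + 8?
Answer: 5568/7 ≈ 795.43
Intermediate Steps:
Z(K) = K²
G = 116/7 (G = (-6*(-18) + 8)/7 = (108 + 8)/7 = (⅐)*116 = 116/7 ≈ 16.571)
L = 48 (L = 6² - 1*(-12) = 36 + 12 = 48)
G*L = (116/7)*48 = 5568/7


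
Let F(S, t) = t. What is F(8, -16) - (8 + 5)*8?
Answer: -120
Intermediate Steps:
F(8, -16) - (8 + 5)*8 = -16 - (8 + 5)*8 = -16 - 13*8 = -16 - 1*104 = -16 - 104 = -120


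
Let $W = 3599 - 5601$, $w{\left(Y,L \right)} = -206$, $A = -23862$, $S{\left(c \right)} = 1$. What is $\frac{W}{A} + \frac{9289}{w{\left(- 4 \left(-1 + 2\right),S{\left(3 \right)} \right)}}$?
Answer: $- \frac{110620853}{2457786} \approx -45.008$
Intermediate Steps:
$W = -2002$ ($W = 3599 - 5601 = -2002$)
$\frac{W}{A} + \frac{9289}{w{\left(- 4 \left(-1 + 2\right),S{\left(3 \right)} \right)}} = - \frac{2002}{-23862} + \frac{9289}{-206} = \left(-2002\right) \left(- \frac{1}{23862}\right) + 9289 \left(- \frac{1}{206}\right) = \frac{1001}{11931} - \frac{9289}{206} = - \frac{110620853}{2457786}$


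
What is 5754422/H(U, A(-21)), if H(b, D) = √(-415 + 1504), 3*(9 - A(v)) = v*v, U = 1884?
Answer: 5754422/33 ≈ 1.7438e+5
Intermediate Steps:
A(v) = 9 - v²/3 (A(v) = 9 - v*v/3 = 9 - v²/3)
H(b, D) = 33 (H(b, D) = √1089 = 33)
5754422/H(U, A(-21)) = 5754422/33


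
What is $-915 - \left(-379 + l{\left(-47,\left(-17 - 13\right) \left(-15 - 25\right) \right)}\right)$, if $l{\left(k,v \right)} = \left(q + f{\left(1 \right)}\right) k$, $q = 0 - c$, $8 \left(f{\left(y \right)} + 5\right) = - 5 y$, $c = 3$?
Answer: $- \frac{7531}{8} \approx -941.38$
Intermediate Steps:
$f{\left(y \right)} = -5 - \frac{5 y}{8}$ ($f{\left(y \right)} = -5 + \frac{\left(-5\right) y}{8} = -5 - \frac{5 y}{8}$)
$q = -3$ ($q = 0 - 3 = -3$)
$l{\left(k,v \right)} = - \frac{69 k}{8}$ ($l{\left(k,v \right)} = \left(-3 - \frac{45}{8}\right) k = - \frac{69 k}{8}$)
$-915 - \left(-379 + l{\left(-47,\left(-17 - 13\right) \left(-15 - 25\right) \right)}\right) = -915 + \left(379 - \left(- \frac{69}{8}\right) \left(-47\right)\right) = -915 + \left(379 - \frac{3243}{8}\right) = -915 - \frac{211}{8} = - \frac{7531}{8}$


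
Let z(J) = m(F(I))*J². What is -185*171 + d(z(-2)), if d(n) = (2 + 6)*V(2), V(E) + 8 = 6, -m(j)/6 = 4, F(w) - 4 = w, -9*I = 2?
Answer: -31651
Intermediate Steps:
I = -2/9 (I = -⅑*2 = -2/9 ≈ -0.22222)
F(w) = 4 + w
m(j) = -24 (m(j) = -6*4 = -24)
V(E) = -2 (V(E) = -8 + 6 = -2)
z(J) = -24*J²
d(n) = -16 (d(n) = (2 + 6)*(-2) = 8*(-2) = -16)
-185*171 + d(z(-2)) = -185*171 - 16 = -31635 - 16 = -31651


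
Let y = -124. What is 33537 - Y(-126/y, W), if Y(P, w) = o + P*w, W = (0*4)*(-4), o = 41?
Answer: 33496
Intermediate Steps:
W = 0 (W = 0*(-4) = 0)
Y(P, w) = 41 + P*w
33537 - Y(-126/y, W) = 33537 - (41 - 126/(-124)*0) = 33537 - (41 - 126*(-1/124)*0) = 33537 - (41 + (63/62)*0) = 33537 - (41 + 0) = 33537 - 1*41 = 33537 - 41 = 33496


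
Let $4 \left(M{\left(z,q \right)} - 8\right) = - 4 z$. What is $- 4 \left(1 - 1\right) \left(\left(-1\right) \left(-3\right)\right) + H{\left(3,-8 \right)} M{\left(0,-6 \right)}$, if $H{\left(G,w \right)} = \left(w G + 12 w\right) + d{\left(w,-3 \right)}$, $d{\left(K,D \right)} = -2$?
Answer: $-976$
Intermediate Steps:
$H{\left(G,w \right)} = -2 + 12 w + G w$ ($H{\left(G,w \right)} = \left(w G + 12 w\right) - 2 = \left(G w + 12 w\right) - 2 = \left(12 w + G w\right) - 2 = -2 + 12 w + G w$)
$M{\left(z,q \right)} = 8 - z$ ($M{\left(z,q \right)} = 8 + \frac{\left(-4\right) z}{4} = 8 - z$)
$- 4 \left(1 - 1\right) \left(\left(-1\right) \left(-3\right)\right) + H{\left(3,-8 \right)} M{\left(0,-6 \right)} = - 4 \left(1 - 1\right) \left(\left(-1\right) \left(-3\right)\right) + \left(-2 + 12 \left(-8\right) + 3 \left(-8\right)\right) \left(8 - 0\right) = \left(-4\right) 0 \cdot 3 + \left(-2 - 96 - 24\right) \left(8 + 0\right) = 0 \cdot 3 - 976 = 0 - 976 = -976$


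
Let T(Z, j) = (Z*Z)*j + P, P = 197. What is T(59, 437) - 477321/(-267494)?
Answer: 406964243957/267494 ≈ 1.5214e+6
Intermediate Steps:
T(Z, j) = 197 + j*Z² (T(Z, j) = (Z*Z)*j + 197 = Z²*j + 197 = j*Z² + 197 = 197 + j*Z²)
T(59, 437) - 477321/(-267494) = (197 + 437*59²) - 477321/(-267494) = (197 + 437*3481) - 477321*(-1)/267494 = (197 + 1521197) - 1*(-477321/267494) = 1521394 + 477321/267494 = 406964243957/267494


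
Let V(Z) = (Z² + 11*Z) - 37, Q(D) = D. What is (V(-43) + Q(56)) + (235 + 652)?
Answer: 2282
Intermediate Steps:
V(Z) = -37 + Z² + 11*Z
(V(-43) + Q(56)) + (235 + 652) = ((-37 + (-43)² + 11*(-43)) + 56) + (235 + 652) = ((-37 + 1849 - 473) + 56) + 887 = (1339 + 56) + 887 = 1395 + 887 = 2282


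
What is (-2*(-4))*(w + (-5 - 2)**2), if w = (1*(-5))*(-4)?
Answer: 552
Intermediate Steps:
w = 20 (w = -5*(-4) = 20)
(-2*(-4))*(w + (-5 - 2)**2) = (-2*(-4))*(20 + (-5 - 2)**2) = 8*(20 + (-7)**2) = 8*(20 + 49) = 8*69 = 552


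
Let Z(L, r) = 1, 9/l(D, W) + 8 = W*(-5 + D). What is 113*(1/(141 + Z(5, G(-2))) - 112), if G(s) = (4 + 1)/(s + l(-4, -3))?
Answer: -1797039/142 ≈ -12655.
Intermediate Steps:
l(D, W) = 9/(-8 + W*(-5 + D))
G(s) = 5/(9/19 + s) (G(s) = (4 + 1)/(s + 9/(-8 - 5*(-3) - 4*(-3))) = 5/(s + 9/(-8 + 15 + 12)) = 5/(s + 9/19) = 5/(9/19 + s))
113*(1/(141 + Z(5, G(-2))) - 112) = 113*(1/(141 + 1) - 112) = 113*(1/142 - 112) = 113*(-15903/142) = -1797039/142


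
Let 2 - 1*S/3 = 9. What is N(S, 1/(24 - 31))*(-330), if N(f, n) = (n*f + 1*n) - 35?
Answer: 74250/7 ≈ 10607.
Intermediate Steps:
S = -21 (S = 6 - 3*9 = 6 - 27 = -21)
N(f, n) = -35 + n + f*n (N(f, n) = (f*n + n) - 35 = (n + f*n) - 35 = -35 + n + f*n)
N(S, 1/(24 - 31))*(-330) = (-35 + 1/(24 - 31) - 21/(24 - 31))*(-330) = (-35 + 1/(-7) - 21/(-7))*(-330) = (-35 - ⅐ - 21*(-⅐))*(-330) = (-35 - ⅐ + 3)*(-330) = -225/7*(-330) = 74250/7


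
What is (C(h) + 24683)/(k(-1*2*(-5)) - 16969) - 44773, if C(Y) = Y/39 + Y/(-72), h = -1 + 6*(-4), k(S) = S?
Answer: -710732870365/15873624 ≈ -44774.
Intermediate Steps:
h = -25 (h = -1 - 24 = -25)
C(Y) = 11*Y/936 (C(Y) = Y*(1/39) + Y*(-1/72) = Y/39 - Y/72 = 11*Y/936)
(C(h) + 24683)/(k(-1*2*(-5)) - 16969) - 44773 = ((11/936)*(-25) + 24683)/(-1*2*(-5) - 16969) - 44773 = (-275/936 + 24683)/(-2*(-5) - 16969) - 44773 = 23103013/(936*(10 - 16969)) - 44773 = (23103013/936)/(-16959) - 44773 = (23103013/936)*(-1/16959) - 44773 = -23103013/15873624 - 44773 = -710732870365/15873624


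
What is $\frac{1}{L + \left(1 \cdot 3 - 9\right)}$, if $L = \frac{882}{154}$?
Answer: $- \frac{11}{3} \approx -3.6667$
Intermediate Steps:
$L = \frac{63}{11}$ ($L = 882 \cdot \frac{1}{154} = \frac{63}{11} \approx 5.7273$)
$\frac{1}{L + \left(1 \cdot 3 - 9\right)} = \frac{1}{\frac{63}{11} + \left(1 \cdot 3 - 9\right)} = \frac{1}{\frac{63}{11} + \left(3 - 9\right)} = \frac{1}{\frac{63}{11} - 6} = \frac{1}{- \frac{3}{11}} = - \frac{11}{3}$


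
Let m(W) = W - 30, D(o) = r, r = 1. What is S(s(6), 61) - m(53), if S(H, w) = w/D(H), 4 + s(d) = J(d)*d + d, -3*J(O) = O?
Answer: 38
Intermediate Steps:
J(O) = -O/3
D(o) = 1
s(d) = -4 + d - d²/3 (s(d) = -4 + ((-d/3)*d + d) = -4 + (-d²/3 + d) = -4 + (d - d²/3) = -4 + d - d²/3)
S(H, w) = w (S(H, w) = w/1 = w*1 = w)
m(W) = -30 + W
S(s(6), 61) - m(53) = 61 - (-30 + 53) = 61 - 1*23 = 61 - 23 = 38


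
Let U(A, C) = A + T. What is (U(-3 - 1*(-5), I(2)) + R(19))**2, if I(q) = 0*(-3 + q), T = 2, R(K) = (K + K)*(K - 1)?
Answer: 473344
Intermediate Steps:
R(K) = 2*K*(-1 + K) (R(K) = (2*K)*(-1 + K) = 2*K*(-1 + K))
I(q) = 0
U(A, C) = 2 + A (U(A, C) = A + 2 = 2 + A)
(U(-3 - 1*(-5), I(2)) + R(19))**2 = ((2 + (-3 - 1*(-5))) + 2*19*(-1 + 19))**2 = ((2 + (-3 + 5)) + 2*19*18)**2 = ((2 + 2) + 684)**2 = (4 + 684)**2 = 688**2 = 473344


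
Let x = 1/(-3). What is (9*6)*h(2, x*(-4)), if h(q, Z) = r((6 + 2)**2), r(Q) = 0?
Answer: 0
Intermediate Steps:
x = -1/3 ≈ -0.33333
h(q, Z) = 0
(9*6)*h(2, x*(-4)) = (9*6)*0 = 54*0 = 0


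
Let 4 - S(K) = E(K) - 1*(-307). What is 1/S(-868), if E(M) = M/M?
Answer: -1/304 ≈ -0.0032895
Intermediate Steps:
E(M) = 1
S(K) = -304 (S(K) = 4 - (1 - 1*(-307)) = 4 - (1 + 307) = 4 - 1*308 = 4 - 308 = -304)
1/S(-868) = 1/(-304) = -1/304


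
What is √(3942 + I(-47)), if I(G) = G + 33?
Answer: 2*√982 ≈ 62.674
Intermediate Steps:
I(G) = 33 + G
√(3942 + I(-47)) = √(3942 + (33 - 47)) = √(3942 - 14) = √3928 = 2*√982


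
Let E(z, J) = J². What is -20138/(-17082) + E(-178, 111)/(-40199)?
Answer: 299530070/343339659 ≈ 0.87240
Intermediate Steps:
-20138/(-17082) + E(-178, 111)/(-40199) = -20138/(-17082) + 111²/(-40199) = -20138*(-1/17082) + 12321*(-1/40199) = 10069/8541 - 12321/40199 = 299530070/343339659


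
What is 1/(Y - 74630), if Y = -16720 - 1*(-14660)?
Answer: -1/76690 ≈ -1.3040e-5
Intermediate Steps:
Y = -2060 (Y = -16720 + 14660 = -2060)
1/(Y - 74630) = 1/(-2060 - 74630) = 1/(-76690) = -1/76690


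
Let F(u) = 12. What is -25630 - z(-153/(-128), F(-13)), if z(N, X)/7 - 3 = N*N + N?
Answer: -420566935/16384 ≈ -25669.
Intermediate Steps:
z(N, X) = 21 + 7*N + 7*N**2 (z(N, X) = 21 + 7*(N*N + N) = 21 + 7*(N**2 + N) = 21 + 7*(N + N**2) = 21 + (7*N + 7*N**2) = 21 + 7*N + 7*N**2)
-25630 - z(-153/(-128), F(-13)) = -25630 - (21 + 7*(-153/(-128)) + 7*(-153/(-128))**2) = -25630 - (21 + 7*(-153*(-1/128)) + 7*(-153*(-1/128))**2) = -25630 - (21 + 7*(153/128) + 7*(153/128)**2) = -25630 - (21 + 1071/128 + 7*(23409/16384)) = -25630 - (21 + 1071/128 + 163863/16384) = -25630 - 1*645015/16384 = -25630 - 645015/16384 = -420566935/16384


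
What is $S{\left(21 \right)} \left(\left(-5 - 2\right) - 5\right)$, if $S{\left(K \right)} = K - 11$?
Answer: $-120$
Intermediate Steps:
$S{\left(K \right)} = -11 + K$ ($S{\left(K \right)} = K - 11 = -11 + K$)
$S{\left(21 \right)} \left(\left(-5 - 2\right) - 5\right) = \left(-11 + 21\right) \left(\left(-5 - 2\right) - 5\right) = 10 \left(-7 - 5\right) = 10 \left(-12\right) = -120$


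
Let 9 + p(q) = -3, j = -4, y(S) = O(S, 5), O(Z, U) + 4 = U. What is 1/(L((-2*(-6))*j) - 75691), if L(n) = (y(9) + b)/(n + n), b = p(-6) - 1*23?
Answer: -48/3633151 ≈ -1.3212e-5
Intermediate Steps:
O(Z, U) = -4 + U
y(S) = 1 (y(S) = -4 + 5 = 1)
p(q) = -12 (p(q) = -9 - 3 = -12)
b = -35 (b = -12 - 1*23 = -12 - 23 = -35)
L(n) = -17/n (L(n) = (1 - 35)/(n + n) = -34*1/(2*n) = -17/n)
1/(L((-2*(-6))*j) - 75691) = 1/(-17/(-2*(-6)*(-4)) - 75691) = 1/(-17/(12*(-4)) - 75691) = 1/(-17/(-48) - 75691) = 1/(-17*(-1/48) - 75691) = 1/(17/48 - 75691) = 1/(-3633151/48) = -48/3633151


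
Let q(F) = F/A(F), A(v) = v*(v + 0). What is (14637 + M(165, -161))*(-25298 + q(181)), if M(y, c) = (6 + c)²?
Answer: -177030862294/181 ≈ -9.7807e+8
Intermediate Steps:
A(v) = v² (A(v) = v*v = v²)
q(F) = 1/F (q(F) = F/(F²) = F/F² = 1/F)
(14637 + M(165, -161))*(-25298 + q(181)) = (14637 + (6 - 161)²)*(-25298 + 1/181) = (14637 + (-155)²)*(-25298 + 1/181) = (14637 + 24025)*(-4578937/181) = 38662*(-4578937/181) = -177030862294/181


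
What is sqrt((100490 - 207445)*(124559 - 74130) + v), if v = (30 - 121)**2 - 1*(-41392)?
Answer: I*sqrt(5393584022) ≈ 73441.0*I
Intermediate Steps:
v = 49673 (v = (-91)**2 + 41392 = 8281 + 41392 = 49673)
sqrt((100490 - 207445)*(124559 - 74130) + v) = sqrt((100490 - 207445)*(124559 - 74130) + 49673) = sqrt(-106955*50429 + 49673) = sqrt(-5393633695 + 49673) = sqrt(-5393584022) = I*sqrt(5393584022)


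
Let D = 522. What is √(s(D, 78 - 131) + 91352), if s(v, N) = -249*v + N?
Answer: I*√38679 ≈ 196.67*I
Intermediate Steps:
s(v, N) = N - 249*v
√(s(D, 78 - 131) + 91352) = √(((78 - 131) - 249*522) + 91352) = √((-53 - 129978) + 91352) = √(-130031 + 91352) = √(-38679) = I*√38679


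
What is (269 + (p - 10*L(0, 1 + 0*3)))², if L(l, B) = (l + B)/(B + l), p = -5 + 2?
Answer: 65536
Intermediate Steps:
p = -3
L(l, B) = 1 (L(l, B) = (B + l)/(B + l) = 1)
(269 + (p - 10*L(0, 1 + 0*3)))² = (269 + (-3 - 10*1))² = (269 + (-3 - 10))² = (269 - 13)² = 256² = 65536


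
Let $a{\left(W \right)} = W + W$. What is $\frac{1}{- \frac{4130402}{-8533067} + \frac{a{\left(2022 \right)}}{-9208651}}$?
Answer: $\frac{78578035962617}{38000922784754} \approx 2.0678$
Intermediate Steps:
$a{\left(W \right)} = 2 W$
$\frac{1}{- \frac{4130402}{-8533067} + \frac{a{\left(2022 \right)}}{-9208651}} = \frac{1}{- \frac{4130402}{-8533067} + \frac{2 \cdot 2022}{-9208651}} = \frac{1}{\left(-4130402\right) \left(- \frac{1}{8533067}\right) + 4044 \left(- \frac{1}{9208651}\right)} = \frac{1}{\frac{4130402}{8533067} - \frac{4044}{9208651}} = \frac{1}{\frac{38000922784754}{78578035962617}} = \frac{78578035962617}{38000922784754}$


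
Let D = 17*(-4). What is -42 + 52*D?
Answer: -3578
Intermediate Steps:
D = -68
-42 + 52*D = -42 + 52*(-68) = -42 - 3536 = -3578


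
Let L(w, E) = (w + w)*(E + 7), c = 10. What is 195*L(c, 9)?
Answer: 62400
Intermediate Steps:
L(w, E) = 2*w*(7 + E) (L(w, E) = (2*w)*(7 + E) = 2*w*(7 + E))
195*L(c, 9) = 195*(2*10*(7 + 9)) = 195*(2*10*16) = 195*320 = 62400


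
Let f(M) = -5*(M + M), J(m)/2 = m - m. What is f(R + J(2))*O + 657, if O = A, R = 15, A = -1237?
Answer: 186207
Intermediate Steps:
J(m) = 0 (J(m) = 2*(m - m) = 2*0 = 0)
f(M) = -10*M
O = -1237
f(R + J(2))*O + 657 = -10*(15 + 0)*(-1237) + 657 = -10*15*(-1237) + 657 = -150*(-1237) + 657 = 185550 + 657 = 186207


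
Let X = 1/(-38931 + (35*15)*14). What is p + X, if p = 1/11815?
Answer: 19766/373129515 ≈ 5.2974e-5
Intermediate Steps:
X = -1/31581 (X = 1/(-38931 + 525*14) = 1/(-38931 + 7350) = 1/(-31581) = -1/31581 ≈ -3.1665e-5)
p = 1/11815 ≈ 8.4638e-5
p + X = 1/11815 - 1/31581 = 19766/373129515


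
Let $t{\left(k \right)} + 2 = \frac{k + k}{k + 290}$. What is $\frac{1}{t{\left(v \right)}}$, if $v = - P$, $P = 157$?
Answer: $- \frac{133}{580} \approx -0.22931$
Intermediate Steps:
$v = -157$ ($v = \left(-1\right) 157 = -157$)
$t{\left(k \right)} = -2 + \frac{2 k}{290 + k}$ ($t{\left(k \right)} = -2 + \frac{k + k}{k + 290} = -2 + \frac{2 k}{290 + k}$)
$\frac{1}{t{\left(v \right)}} = \frac{1}{\left(-580\right) \frac{1}{290 - 157}} = \frac{1}{\left(-580\right) \frac{1}{133}} = \frac{1}{- \frac{580}{133}} = - \frac{133}{580}$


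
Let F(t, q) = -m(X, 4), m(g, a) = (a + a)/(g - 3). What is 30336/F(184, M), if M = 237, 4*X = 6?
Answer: 5688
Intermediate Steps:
X = 3/2 (X = (1/4)*6 = 3/2 ≈ 1.5000)
m(g, a) = 2*a/(-3 + g) (m(g, a) = (2*a)/(-3 + g) = 2*a/(-3 + g))
F(t, q) = 16/3 (F(t, q) = -2*4/(-3 + 3/2) = -2*4/(-3/2) = -2*4*(-2)/3 = -1*(-16/3) = 16/3)
30336/F(184, M) = 30336/(16/3) = 30336*(3/16) = 5688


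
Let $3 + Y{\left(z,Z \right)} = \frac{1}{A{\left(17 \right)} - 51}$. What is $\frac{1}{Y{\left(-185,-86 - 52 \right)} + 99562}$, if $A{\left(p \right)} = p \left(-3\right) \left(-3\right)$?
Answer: $\frac{102}{10155019} \approx 1.0044 \cdot 10^{-5}$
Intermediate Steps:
$A{\left(p \right)} = 9 p$ ($A{\left(p \right)} = - 3 p \left(-3\right) = 9 p$)
$Y{\left(z,Z \right)} = - \frac{305}{102}$ ($Y{\left(z,Z \right)} = -3 + \frac{1}{9 \cdot 17 - 51} = -3 + \frac{1}{153 - 51} = -3 + \frac{1}{102} = - \frac{305}{102}$)
$\frac{1}{Y{\left(-185,-86 - 52 \right)} + 99562} = \frac{1}{- \frac{305}{102} + 99562} = \frac{1}{\frac{10155019}{102}} = \frac{102}{10155019}$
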